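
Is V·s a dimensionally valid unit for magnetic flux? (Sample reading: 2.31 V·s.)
Yes

magnetic flux has SI base units: kg * m^2 / (A * s^2)
V·s reduces to the same SI base units, so it is a valid unit for magnetic flux.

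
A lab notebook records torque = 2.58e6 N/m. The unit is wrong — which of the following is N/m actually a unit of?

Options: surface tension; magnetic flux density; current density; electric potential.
surface tension

torque should have units dimensionally equivalent to kg * m^2 / s^2 (e.g. N·m).
The given unit 'N/m' reduces to kg / s^2. Of the listed options, that is the dimensionality of surface tension.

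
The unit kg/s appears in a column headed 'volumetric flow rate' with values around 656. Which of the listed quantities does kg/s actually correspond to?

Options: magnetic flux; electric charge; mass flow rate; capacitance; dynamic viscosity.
mass flow rate

volumetric flow rate should have units dimensionally equivalent to m^3 / s (e.g. m³/s).
The given unit 'kg/s' reduces to kg / s. Of the listed options, that is the dimensionality of mass flow rate.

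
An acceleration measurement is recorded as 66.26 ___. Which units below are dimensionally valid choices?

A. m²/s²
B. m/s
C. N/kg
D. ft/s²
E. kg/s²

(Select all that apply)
C, D

acceleration has SI base units: m / s^2

Checking each option against m / s^2:
  A. m²/s²: ✗ does not match
  B. m/s: ✗ does not match
  C. N/kg: ✓ matches
  D. ft/s²: ✓ matches
  E. kg/s²: ✗ does not match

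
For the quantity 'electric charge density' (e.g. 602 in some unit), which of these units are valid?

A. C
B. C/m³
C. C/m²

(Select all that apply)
B

electric charge density has SI base units: A * s / m^3

Checking each option against A * s / m^3:
  A. C: ✗ does not match
  B. C/m³: ✓ matches
  C. C/m²: ✗ does not match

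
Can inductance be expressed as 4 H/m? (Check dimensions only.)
No

inductance has SI base units: kg * m^2 / (A^2 * s^2)
H/m does NOT reduce to kg * m^2 / (A^2 * s^2); a valid unit for inductance would be e.g. H.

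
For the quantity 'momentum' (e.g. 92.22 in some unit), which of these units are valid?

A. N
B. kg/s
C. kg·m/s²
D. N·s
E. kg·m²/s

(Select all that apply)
D

momentum has SI base units: kg * m / s

Checking each option against kg * m / s:
  A. N: ✗ does not match
  B. kg/s: ✗ does not match
  C. kg·m/s²: ✗ does not match
  D. N·s: ✓ matches
  E. kg·m²/s: ✗ does not match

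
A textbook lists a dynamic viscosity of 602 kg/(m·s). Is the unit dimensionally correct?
Yes

dynamic viscosity has SI base units: kg / (m * s)
kg/(m·s) reduces to the same SI base units, so it is a valid unit for dynamic viscosity.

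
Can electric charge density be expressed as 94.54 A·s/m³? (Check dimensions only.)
Yes

electric charge density has SI base units: A * s / m^3
A·s/m³ reduces to the same SI base units, so it is a valid unit for electric charge density.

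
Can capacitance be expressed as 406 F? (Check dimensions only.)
Yes

capacitance has SI base units: A^2 * s^4 / (kg * m^2)
F reduces to the same SI base units, so it is a valid unit for capacitance.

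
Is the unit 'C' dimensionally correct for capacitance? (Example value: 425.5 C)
No

capacitance has SI base units: A^2 * s^4 / (kg * m^2)
C does NOT reduce to A^2 * s^4 / (kg * m^2); a valid unit for capacitance would be e.g. F.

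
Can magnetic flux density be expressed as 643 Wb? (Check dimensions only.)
No

magnetic flux density has SI base units: kg / (A * s^2)
Wb does NOT reduce to kg / (A * s^2); a valid unit for magnetic flux density would be e.g. T.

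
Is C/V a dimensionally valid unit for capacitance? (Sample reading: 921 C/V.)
Yes

capacitance has SI base units: A^2 * s^4 / (kg * m^2)
C/V reduces to the same SI base units, so it is a valid unit for capacitance.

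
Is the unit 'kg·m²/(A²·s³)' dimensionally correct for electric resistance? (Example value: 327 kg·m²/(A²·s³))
Yes

electric resistance has SI base units: kg * m^2 / (A^2 * s^3)
kg·m²/(A²·s³) reduces to the same SI base units, so it is a valid unit for electric resistance.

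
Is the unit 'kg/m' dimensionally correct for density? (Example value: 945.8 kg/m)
No

density has SI base units: kg / m^3
kg/m does NOT reduce to kg / m^3; a valid unit for density would be e.g. kg/m³.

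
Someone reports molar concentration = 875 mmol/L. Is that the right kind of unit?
Yes

molar concentration has SI base units: mol / m^3
mmol/L reduces to the same SI base units, so it is a valid unit for molar concentration.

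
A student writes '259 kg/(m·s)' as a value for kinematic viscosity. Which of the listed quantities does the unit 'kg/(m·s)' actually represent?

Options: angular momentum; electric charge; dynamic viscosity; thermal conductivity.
dynamic viscosity

kinematic viscosity should have units dimensionally equivalent to m^2 / s (e.g. m²/s).
The given unit 'kg/(m·s)' reduces to kg / (m * s). Of the listed options, that is the dimensionality of dynamic viscosity.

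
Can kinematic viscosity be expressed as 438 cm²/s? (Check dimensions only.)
Yes

kinematic viscosity has SI base units: m^2 / s
cm²/s reduces to the same SI base units, so it is a valid unit for kinematic viscosity.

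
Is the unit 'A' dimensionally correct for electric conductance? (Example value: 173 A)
No

electric conductance has SI base units: A^2 * s^3 / (kg * m^2)
A does NOT reduce to A^2 * s^3 / (kg * m^2); a valid unit for electric conductance would be e.g. S.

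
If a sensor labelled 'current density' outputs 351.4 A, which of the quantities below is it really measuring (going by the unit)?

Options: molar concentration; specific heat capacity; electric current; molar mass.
electric current

current density should have units dimensionally equivalent to A / m^2 (e.g. A/m²).
The given unit 'A' reduces to A. Of the listed options, that is the dimensionality of electric current.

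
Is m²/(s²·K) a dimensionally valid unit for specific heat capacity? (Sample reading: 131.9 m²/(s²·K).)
Yes

specific heat capacity has SI base units: m^2 / (s^2 * K)
m²/(s²·K) reduces to the same SI base units, so it is a valid unit for specific heat capacity.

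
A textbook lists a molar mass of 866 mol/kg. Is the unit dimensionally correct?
No

molar mass has SI base units: kg / mol
mol/kg does NOT reduce to kg / mol; a valid unit for molar mass would be e.g. kg/mol.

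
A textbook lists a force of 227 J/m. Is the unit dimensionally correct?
Yes

force has SI base units: kg * m / s^2
J/m reduces to the same SI base units, so it is a valid unit for force.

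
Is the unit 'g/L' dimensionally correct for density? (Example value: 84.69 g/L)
Yes

density has SI base units: kg / m^3
g/L reduces to the same SI base units, so it is a valid unit for density.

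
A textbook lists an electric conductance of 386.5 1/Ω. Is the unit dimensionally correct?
Yes

electric conductance has SI base units: A^2 * s^3 / (kg * m^2)
1/Ω reduces to the same SI base units, so it is a valid unit for electric conductance.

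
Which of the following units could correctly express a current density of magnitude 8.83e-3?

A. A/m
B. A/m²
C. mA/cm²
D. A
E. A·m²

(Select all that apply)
B, C

current density has SI base units: A / m^2

Checking each option against A / m^2:
  A. A/m: ✗ does not match
  B. A/m²: ✓ matches
  C. mA/cm²: ✓ matches
  D. A: ✗ does not match
  E. A·m²: ✗ does not match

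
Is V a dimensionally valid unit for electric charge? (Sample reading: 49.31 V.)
No

electric charge has SI base units: A * s
V does NOT reduce to A * s; a valid unit for electric charge would be e.g. C.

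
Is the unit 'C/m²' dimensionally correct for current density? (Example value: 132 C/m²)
No

current density has SI base units: A / m^2
C/m² does NOT reduce to A / m^2; a valid unit for current density would be e.g. A/m².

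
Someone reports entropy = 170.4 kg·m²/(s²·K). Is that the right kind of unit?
Yes

entropy has SI base units: kg * m^2 / (s^2 * K)
kg·m²/(s²·K) reduces to the same SI base units, so it is a valid unit for entropy.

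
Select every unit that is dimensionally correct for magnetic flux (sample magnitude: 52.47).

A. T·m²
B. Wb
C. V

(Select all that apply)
A, B

magnetic flux has SI base units: kg * m^2 / (A * s^2)

Checking each option against kg * m^2 / (A * s^2):
  A. T·m²: ✓ matches
  B. Wb: ✓ matches
  C. V: ✗ does not match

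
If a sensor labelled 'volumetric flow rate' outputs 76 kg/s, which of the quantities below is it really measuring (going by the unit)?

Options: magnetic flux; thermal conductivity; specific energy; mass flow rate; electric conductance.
mass flow rate

volumetric flow rate should have units dimensionally equivalent to m^3 / s (e.g. m³/s).
The given unit 'kg/s' reduces to kg / s. Of the listed options, that is the dimensionality of mass flow rate.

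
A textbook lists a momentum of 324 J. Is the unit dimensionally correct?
No

momentum has SI base units: kg * m / s
J does NOT reduce to kg * m / s; a valid unit for momentum would be e.g. kg·m/s.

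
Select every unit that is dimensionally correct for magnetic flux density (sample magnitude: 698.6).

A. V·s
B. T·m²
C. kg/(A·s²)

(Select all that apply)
C

magnetic flux density has SI base units: kg / (A * s^2)

Checking each option against kg / (A * s^2):
  A. V·s: ✗ does not match
  B. T·m²: ✗ does not match
  C. kg/(A·s²): ✓ matches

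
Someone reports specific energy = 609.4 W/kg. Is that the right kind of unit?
No

specific energy has SI base units: m^2 / s^2
W/kg does NOT reduce to m^2 / s^2; a valid unit for specific energy would be e.g. J/kg.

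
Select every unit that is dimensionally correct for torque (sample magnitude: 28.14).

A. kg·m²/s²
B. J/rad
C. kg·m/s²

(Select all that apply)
A, B

torque has SI base units: kg * m^2 / s^2

Checking each option against kg * m^2 / s^2:
  A. kg·m²/s²: ✓ matches
  B. J/rad: ✓ matches
  C. kg·m/s²: ✗ does not match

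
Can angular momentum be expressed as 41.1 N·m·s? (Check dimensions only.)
Yes

angular momentum has SI base units: kg * m^2 / s
N·m·s reduces to the same SI base units, so it is a valid unit for angular momentum.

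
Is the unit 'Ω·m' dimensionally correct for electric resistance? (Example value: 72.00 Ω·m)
No

electric resistance has SI base units: kg * m^2 / (A^2 * s^3)
Ω·m does NOT reduce to kg * m^2 / (A^2 * s^3); a valid unit for electric resistance would be e.g. Ω.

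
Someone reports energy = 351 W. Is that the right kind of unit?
No

energy has SI base units: kg * m^2 / s^2
W does NOT reduce to kg * m^2 / s^2; a valid unit for energy would be e.g. J.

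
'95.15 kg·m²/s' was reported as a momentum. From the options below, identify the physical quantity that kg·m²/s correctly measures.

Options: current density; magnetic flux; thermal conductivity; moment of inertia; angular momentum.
angular momentum

momentum should have units dimensionally equivalent to kg * m / s (e.g. kg·m/s).
The given unit 'kg·m²/s' reduces to kg * m^2 / s. Of the listed options, that is the dimensionality of angular momentum.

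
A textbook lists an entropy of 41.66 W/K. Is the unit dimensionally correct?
No

entropy has SI base units: kg * m^2 / (s^2 * K)
W/K does NOT reduce to kg * m^2 / (s^2 * K); a valid unit for entropy would be e.g. J/K.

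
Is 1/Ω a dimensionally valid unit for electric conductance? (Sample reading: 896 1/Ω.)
Yes

electric conductance has SI base units: A^2 * s^3 / (kg * m^2)
1/Ω reduces to the same SI base units, so it is a valid unit for electric conductance.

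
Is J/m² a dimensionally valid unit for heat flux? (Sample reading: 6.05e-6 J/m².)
No

heat flux has SI base units: kg / s^3
J/m² does NOT reduce to kg / s^3; a valid unit for heat flux would be e.g. W/m².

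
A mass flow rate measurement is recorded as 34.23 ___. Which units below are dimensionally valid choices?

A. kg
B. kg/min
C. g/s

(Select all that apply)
B, C

mass flow rate has SI base units: kg / s

Checking each option against kg / s:
  A. kg: ✗ does not match
  B. kg/min: ✓ matches
  C. g/s: ✓ matches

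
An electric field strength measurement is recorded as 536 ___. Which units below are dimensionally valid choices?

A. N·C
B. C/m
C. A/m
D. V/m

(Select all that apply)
D

electric field strength has SI base units: kg * m / (A * s^3)

Checking each option against kg * m / (A * s^3):
  A. N·C: ✗ does not match
  B. C/m: ✗ does not match
  C. A/m: ✗ does not match
  D. V/m: ✓ matches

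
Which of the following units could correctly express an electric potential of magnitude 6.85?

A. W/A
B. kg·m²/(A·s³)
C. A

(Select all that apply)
A, B

electric potential has SI base units: kg * m^2 / (A * s^3)

Checking each option against kg * m^2 / (A * s^3):
  A. W/A: ✓ matches
  B. kg·m²/(A·s³): ✓ matches
  C. A: ✗ does not match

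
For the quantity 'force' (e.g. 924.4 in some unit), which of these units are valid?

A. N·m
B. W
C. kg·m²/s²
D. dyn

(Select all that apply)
D

force has SI base units: kg * m / s^2

Checking each option against kg * m / s^2:
  A. N·m: ✗ does not match
  B. W: ✗ does not match
  C. kg·m²/s²: ✗ does not match
  D. dyn: ✓ matches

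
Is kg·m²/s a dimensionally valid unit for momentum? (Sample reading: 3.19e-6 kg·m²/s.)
No

momentum has SI base units: kg * m / s
kg·m²/s does NOT reduce to kg * m / s; a valid unit for momentum would be e.g. kg·m/s.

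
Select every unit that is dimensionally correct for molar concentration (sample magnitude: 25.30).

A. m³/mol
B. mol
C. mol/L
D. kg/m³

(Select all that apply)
C

molar concentration has SI base units: mol / m^3

Checking each option against mol / m^3:
  A. m³/mol: ✗ does not match
  B. mol: ✗ does not match
  C. mol/L: ✓ matches
  D. kg/m³: ✗ does not match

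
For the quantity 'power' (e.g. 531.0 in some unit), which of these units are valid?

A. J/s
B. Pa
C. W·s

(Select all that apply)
A

power has SI base units: kg * m^2 / s^3

Checking each option against kg * m^2 / s^3:
  A. J/s: ✓ matches
  B. Pa: ✗ does not match
  C. W·s: ✗ does not match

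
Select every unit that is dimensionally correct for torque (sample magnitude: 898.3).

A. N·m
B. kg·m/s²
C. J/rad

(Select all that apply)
A, C

torque has SI base units: kg * m^2 / s^2

Checking each option against kg * m^2 / s^2:
  A. N·m: ✓ matches
  B. kg·m/s²: ✗ does not match
  C. J/rad: ✓ matches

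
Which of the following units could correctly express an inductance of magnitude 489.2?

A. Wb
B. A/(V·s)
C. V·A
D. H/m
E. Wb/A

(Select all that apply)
E

inductance has SI base units: kg * m^2 / (A^2 * s^2)

Checking each option against kg * m^2 / (A^2 * s^2):
  A. Wb: ✗ does not match
  B. A/(V·s): ✗ does not match
  C. V·A: ✗ does not match
  D. H/m: ✗ does not match
  E. Wb/A: ✓ matches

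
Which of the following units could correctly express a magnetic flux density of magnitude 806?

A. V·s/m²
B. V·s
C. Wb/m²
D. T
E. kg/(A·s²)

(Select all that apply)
A, C, D, E

magnetic flux density has SI base units: kg / (A * s^2)

Checking each option against kg / (A * s^2):
  A. V·s/m²: ✓ matches
  B. V·s: ✗ does not match
  C. Wb/m²: ✓ matches
  D. T: ✓ matches
  E. kg/(A·s²): ✓ matches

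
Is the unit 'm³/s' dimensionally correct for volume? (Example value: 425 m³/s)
No

volume has SI base units: m^3
m³/s does NOT reduce to m^3; a valid unit for volume would be e.g. m³.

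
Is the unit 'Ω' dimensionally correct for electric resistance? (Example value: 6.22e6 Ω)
Yes

electric resistance has SI base units: kg * m^2 / (A^2 * s^3)
Ω reduces to the same SI base units, so it is a valid unit for electric resistance.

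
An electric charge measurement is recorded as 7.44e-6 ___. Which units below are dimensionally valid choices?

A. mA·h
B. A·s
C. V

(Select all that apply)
A, B

electric charge has SI base units: A * s

Checking each option against A * s:
  A. mA·h: ✓ matches
  B. A·s: ✓ matches
  C. V: ✗ does not match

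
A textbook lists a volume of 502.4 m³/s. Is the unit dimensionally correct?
No

volume has SI base units: m^3
m³/s does NOT reduce to m^3; a valid unit for volume would be e.g. m³.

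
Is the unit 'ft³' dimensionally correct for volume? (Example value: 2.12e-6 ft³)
Yes

volume has SI base units: m^3
ft³ reduces to the same SI base units, so it is a valid unit for volume.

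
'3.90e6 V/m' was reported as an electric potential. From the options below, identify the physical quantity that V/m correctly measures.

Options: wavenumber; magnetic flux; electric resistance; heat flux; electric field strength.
electric field strength

electric potential should have units dimensionally equivalent to kg * m^2 / (A * s^3) (e.g. V).
The given unit 'V/m' reduces to kg * m / (A * s^3). Of the listed options, that is the dimensionality of electric field strength.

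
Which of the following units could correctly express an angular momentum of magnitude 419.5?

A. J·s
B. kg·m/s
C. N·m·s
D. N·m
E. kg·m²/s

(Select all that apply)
A, C, E

angular momentum has SI base units: kg * m^2 / s

Checking each option against kg * m^2 / s:
  A. J·s: ✓ matches
  B. kg·m/s: ✗ does not match
  C. N·m·s: ✓ matches
  D. N·m: ✗ does not match
  E. kg·m²/s: ✓ matches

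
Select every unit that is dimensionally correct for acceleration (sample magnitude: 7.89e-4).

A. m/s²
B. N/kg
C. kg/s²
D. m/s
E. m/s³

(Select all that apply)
A, B

acceleration has SI base units: m / s^2

Checking each option against m / s^2:
  A. m/s²: ✓ matches
  B. N/kg: ✓ matches
  C. kg/s²: ✗ does not match
  D. m/s: ✗ does not match
  E. m/s³: ✗ does not match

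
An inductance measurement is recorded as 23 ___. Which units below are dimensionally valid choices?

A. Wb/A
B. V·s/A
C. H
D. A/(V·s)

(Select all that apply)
A, B, C

inductance has SI base units: kg * m^2 / (A^2 * s^2)

Checking each option against kg * m^2 / (A^2 * s^2):
  A. Wb/A: ✓ matches
  B. V·s/A: ✓ matches
  C. H: ✓ matches
  D. A/(V·s): ✗ does not match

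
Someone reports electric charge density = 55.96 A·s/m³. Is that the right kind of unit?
Yes

electric charge density has SI base units: A * s / m^3
A·s/m³ reduces to the same SI base units, so it is a valid unit for electric charge density.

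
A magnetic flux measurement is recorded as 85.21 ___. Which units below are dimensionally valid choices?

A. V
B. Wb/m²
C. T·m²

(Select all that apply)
C

magnetic flux has SI base units: kg * m^2 / (A * s^2)

Checking each option against kg * m^2 / (A * s^2):
  A. V: ✗ does not match
  B. Wb/m²: ✗ does not match
  C. T·m²: ✓ matches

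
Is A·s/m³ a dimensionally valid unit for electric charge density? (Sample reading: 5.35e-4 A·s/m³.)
Yes

electric charge density has SI base units: A * s / m^3
A·s/m³ reduces to the same SI base units, so it is a valid unit for electric charge density.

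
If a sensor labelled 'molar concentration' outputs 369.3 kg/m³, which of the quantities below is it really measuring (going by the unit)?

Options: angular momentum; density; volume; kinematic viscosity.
density

molar concentration should have units dimensionally equivalent to mol / m^3 (e.g. mol/m³).
The given unit 'kg/m³' reduces to kg / m^3. Of the listed options, that is the dimensionality of density.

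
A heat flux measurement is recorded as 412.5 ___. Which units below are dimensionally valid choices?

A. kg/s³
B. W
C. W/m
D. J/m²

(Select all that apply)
A

heat flux has SI base units: kg / s^3

Checking each option against kg / s^3:
  A. kg/s³: ✓ matches
  B. W: ✗ does not match
  C. W/m: ✗ does not match
  D. J/m²: ✗ does not match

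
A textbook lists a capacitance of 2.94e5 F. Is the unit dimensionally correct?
Yes

capacitance has SI base units: A^2 * s^4 / (kg * m^2)
F reduces to the same SI base units, so it is a valid unit for capacitance.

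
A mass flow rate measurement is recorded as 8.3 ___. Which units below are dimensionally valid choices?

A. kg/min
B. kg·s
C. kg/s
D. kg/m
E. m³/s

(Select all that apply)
A, C

mass flow rate has SI base units: kg / s

Checking each option against kg / s:
  A. kg/min: ✓ matches
  B. kg·s: ✗ does not match
  C. kg/s: ✓ matches
  D. kg/m: ✗ does not match
  E. m³/s: ✗ does not match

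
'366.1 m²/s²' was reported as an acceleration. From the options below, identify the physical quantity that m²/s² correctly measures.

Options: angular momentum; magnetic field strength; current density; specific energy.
specific energy

acceleration should have units dimensionally equivalent to m / s^2 (e.g. m/s²).
The given unit 'm²/s²' reduces to m^2 / s^2. Of the listed options, that is the dimensionality of specific energy.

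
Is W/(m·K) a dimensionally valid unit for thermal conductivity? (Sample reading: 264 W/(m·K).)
Yes

thermal conductivity has SI base units: kg * m / (s^3 * K)
W/(m·K) reduces to the same SI base units, so it is a valid unit for thermal conductivity.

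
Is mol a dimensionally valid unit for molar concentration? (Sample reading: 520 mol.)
No

molar concentration has SI base units: mol / m^3
mol does NOT reduce to mol / m^3; a valid unit for molar concentration would be e.g. mol/m³.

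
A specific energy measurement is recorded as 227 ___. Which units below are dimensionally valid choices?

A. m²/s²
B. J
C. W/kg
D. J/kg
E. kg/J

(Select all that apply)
A, D

specific energy has SI base units: m^2 / s^2

Checking each option against m^2 / s^2:
  A. m²/s²: ✓ matches
  B. J: ✗ does not match
  C. W/kg: ✗ does not match
  D. J/kg: ✓ matches
  E. kg/J: ✗ does not match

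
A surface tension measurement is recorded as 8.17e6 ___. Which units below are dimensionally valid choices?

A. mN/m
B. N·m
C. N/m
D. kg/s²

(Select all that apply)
A, C, D

surface tension has SI base units: kg / s^2

Checking each option against kg / s^2:
  A. mN/m: ✓ matches
  B. N·m: ✗ does not match
  C. N/m: ✓ matches
  D. kg/s²: ✓ matches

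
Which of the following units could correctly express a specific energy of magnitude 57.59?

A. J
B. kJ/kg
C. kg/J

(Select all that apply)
B

specific energy has SI base units: m^2 / s^2

Checking each option against m^2 / s^2:
  A. J: ✗ does not match
  B. kJ/kg: ✓ matches
  C. kg/J: ✗ does not match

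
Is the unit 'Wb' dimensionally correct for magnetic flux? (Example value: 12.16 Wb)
Yes

magnetic flux has SI base units: kg * m^2 / (A * s^2)
Wb reduces to the same SI base units, so it is a valid unit for magnetic flux.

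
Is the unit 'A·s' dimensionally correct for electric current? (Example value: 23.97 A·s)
No

electric current has SI base units: A
A·s does NOT reduce to A; a valid unit for electric current would be e.g. A.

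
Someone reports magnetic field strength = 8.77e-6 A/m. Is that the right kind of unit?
Yes

magnetic field strength has SI base units: A / m
A/m reduces to the same SI base units, so it is a valid unit for magnetic field strength.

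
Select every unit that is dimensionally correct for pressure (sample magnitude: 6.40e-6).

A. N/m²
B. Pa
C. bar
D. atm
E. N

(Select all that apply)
A, B, C, D

pressure has SI base units: kg / (m * s^2)

Checking each option against kg / (m * s^2):
  A. N/m²: ✓ matches
  B. Pa: ✓ matches
  C. bar: ✓ matches
  D. atm: ✓ matches
  E. N: ✗ does not match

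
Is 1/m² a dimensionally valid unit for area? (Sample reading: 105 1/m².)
No

area has SI base units: m^2
1/m² does NOT reduce to m^2; a valid unit for area would be e.g. m².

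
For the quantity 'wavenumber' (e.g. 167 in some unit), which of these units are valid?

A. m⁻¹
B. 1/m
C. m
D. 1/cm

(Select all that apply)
A, B, D

wavenumber has SI base units: 1 / m

Checking each option against 1 / m:
  A. m⁻¹: ✓ matches
  B. 1/m: ✓ matches
  C. m: ✗ does not match
  D. 1/cm: ✓ matches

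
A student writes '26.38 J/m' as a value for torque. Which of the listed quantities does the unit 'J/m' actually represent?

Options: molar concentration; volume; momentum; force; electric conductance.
force

torque should have units dimensionally equivalent to kg * m^2 / s^2 (e.g. N·m).
The given unit 'J/m' reduces to kg * m / s^2. Of the listed options, that is the dimensionality of force.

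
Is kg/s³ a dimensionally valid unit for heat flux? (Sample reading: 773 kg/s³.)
Yes

heat flux has SI base units: kg / s^3
kg/s³ reduces to the same SI base units, so it is a valid unit for heat flux.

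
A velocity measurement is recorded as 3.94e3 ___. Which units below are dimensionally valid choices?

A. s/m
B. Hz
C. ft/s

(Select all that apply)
C

velocity has SI base units: m / s

Checking each option against m / s:
  A. s/m: ✗ does not match
  B. Hz: ✗ does not match
  C. ft/s: ✓ matches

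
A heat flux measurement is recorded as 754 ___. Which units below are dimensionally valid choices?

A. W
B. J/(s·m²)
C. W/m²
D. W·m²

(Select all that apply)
B, C

heat flux has SI base units: kg / s^3

Checking each option against kg / s^3:
  A. W: ✗ does not match
  B. J/(s·m²): ✓ matches
  C. W/m²: ✓ matches
  D. W·m²: ✗ does not match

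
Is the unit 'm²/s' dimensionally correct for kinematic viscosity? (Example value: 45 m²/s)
Yes

kinematic viscosity has SI base units: m^2 / s
m²/s reduces to the same SI base units, so it is a valid unit for kinematic viscosity.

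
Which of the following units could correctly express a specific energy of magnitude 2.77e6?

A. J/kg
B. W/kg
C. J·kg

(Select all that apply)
A

specific energy has SI base units: m^2 / s^2

Checking each option against m^2 / s^2:
  A. J/kg: ✓ matches
  B. W/kg: ✗ does not match
  C. J·kg: ✗ does not match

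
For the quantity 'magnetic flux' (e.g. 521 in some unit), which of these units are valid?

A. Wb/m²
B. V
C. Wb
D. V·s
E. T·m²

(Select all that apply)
C, D, E

magnetic flux has SI base units: kg * m^2 / (A * s^2)

Checking each option against kg * m^2 / (A * s^2):
  A. Wb/m²: ✗ does not match
  B. V: ✗ does not match
  C. Wb: ✓ matches
  D. V·s: ✓ matches
  E. T·m²: ✓ matches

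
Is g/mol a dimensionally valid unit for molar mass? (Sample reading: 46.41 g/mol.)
Yes

molar mass has SI base units: kg / mol
g/mol reduces to the same SI base units, so it is a valid unit for molar mass.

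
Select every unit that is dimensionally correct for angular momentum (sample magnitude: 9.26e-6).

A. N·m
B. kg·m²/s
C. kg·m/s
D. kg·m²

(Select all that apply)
B

angular momentum has SI base units: kg * m^2 / s

Checking each option against kg * m^2 / s:
  A. N·m: ✗ does not match
  B. kg·m²/s: ✓ matches
  C. kg·m/s: ✗ does not match
  D. kg·m²: ✗ does not match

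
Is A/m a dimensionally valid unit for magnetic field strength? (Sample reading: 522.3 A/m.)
Yes

magnetic field strength has SI base units: A / m
A/m reduces to the same SI base units, so it is a valid unit for magnetic field strength.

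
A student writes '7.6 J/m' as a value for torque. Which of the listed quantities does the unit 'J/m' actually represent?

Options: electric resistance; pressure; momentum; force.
force

torque should have units dimensionally equivalent to kg * m^2 / s^2 (e.g. N·m).
The given unit 'J/m' reduces to kg * m / s^2. Of the listed options, that is the dimensionality of force.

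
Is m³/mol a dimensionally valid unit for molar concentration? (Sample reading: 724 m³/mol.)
No

molar concentration has SI base units: mol / m^3
m³/mol does NOT reduce to mol / m^3; a valid unit for molar concentration would be e.g. mol/m³.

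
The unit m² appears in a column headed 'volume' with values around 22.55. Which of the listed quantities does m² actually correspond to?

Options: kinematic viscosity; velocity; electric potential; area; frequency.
area

volume should have units dimensionally equivalent to m^3 (e.g. m³).
The given unit 'm²' reduces to m^2. Of the listed options, that is the dimensionality of area.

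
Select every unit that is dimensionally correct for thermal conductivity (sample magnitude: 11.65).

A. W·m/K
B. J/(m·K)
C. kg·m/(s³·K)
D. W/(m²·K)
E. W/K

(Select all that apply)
C

thermal conductivity has SI base units: kg * m / (s^3 * K)

Checking each option against kg * m / (s^3 * K):
  A. W·m/K: ✗ does not match
  B. J/(m·K): ✗ does not match
  C. kg·m/(s³·K): ✓ matches
  D. W/(m²·K): ✗ does not match
  E. W/K: ✗ does not match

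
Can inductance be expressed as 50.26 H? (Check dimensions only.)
Yes

inductance has SI base units: kg * m^2 / (A^2 * s^2)
H reduces to the same SI base units, so it is a valid unit for inductance.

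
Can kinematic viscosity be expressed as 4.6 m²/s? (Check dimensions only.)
Yes

kinematic viscosity has SI base units: m^2 / s
m²/s reduces to the same SI base units, so it is a valid unit for kinematic viscosity.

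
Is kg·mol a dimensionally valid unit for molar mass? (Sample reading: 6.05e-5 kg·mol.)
No

molar mass has SI base units: kg / mol
kg·mol does NOT reduce to kg / mol; a valid unit for molar mass would be e.g. kg/mol.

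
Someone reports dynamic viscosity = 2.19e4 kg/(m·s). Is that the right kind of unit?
Yes

dynamic viscosity has SI base units: kg / (m * s)
kg/(m·s) reduces to the same SI base units, so it is a valid unit for dynamic viscosity.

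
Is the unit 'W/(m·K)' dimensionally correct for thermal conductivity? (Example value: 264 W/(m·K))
Yes

thermal conductivity has SI base units: kg * m / (s^3 * K)
W/(m·K) reduces to the same SI base units, so it is a valid unit for thermal conductivity.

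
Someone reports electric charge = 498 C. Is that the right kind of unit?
Yes

electric charge has SI base units: A * s
C reduces to the same SI base units, so it is a valid unit for electric charge.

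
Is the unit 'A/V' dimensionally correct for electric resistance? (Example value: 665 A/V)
No

electric resistance has SI base units: kg * m^2 / (A^2 * s^3)
A/V does NOT reduce to kg * m^2 / (A^2 * s^3); a valid unit for electric resistance would be e.g. Ω.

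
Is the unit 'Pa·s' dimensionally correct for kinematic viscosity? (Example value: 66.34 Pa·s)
No

kinematic viscosity has SI base units: m^2 / s
Pa·s does NOT reduce to m^2 / s; a valid unit for kinematic viscosity would be e.g. m²/s.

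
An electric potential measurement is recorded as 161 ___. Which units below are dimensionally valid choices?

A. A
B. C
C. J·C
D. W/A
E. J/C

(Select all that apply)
D, E

electric potential has SI base units: kg * m^2 / (A * s^3)

Checking each option against kg * m^2 / (A * s^3):
  A. A: ✗ does not match
  B. C: ✗ does not match
  C. J·C: ✗ does not match
  D. W/A: ✓ matches
  E. J/C: ✓ matches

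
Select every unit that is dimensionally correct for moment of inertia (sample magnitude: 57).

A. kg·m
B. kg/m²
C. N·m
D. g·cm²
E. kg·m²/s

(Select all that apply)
D

moment of inertia has SI base units: kg * m^2

Checking each option against kg * m^2:
  A. kg·m: ✗ does not match
  B. kg/m²: ✗ does not match
  C. N·m: ✗ does not match
  D. g·cm²: ✓ matches
  E. kg·m²/s: ✗ does not match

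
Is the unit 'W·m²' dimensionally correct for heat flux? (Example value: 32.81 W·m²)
No

heat flux has SI base units: kg / s^3
W·m² does NOT reduce to kg / s^3; a valid unit for heat flux would be e.g. W/m².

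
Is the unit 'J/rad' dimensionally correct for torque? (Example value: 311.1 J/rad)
Yes

torque has SI base units: kg * m^2 / s^2
J/rad reduces to the same SI base units, so it is a valid unit for torque.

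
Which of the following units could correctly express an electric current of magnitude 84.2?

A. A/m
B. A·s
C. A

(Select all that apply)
C

electric current has SI base units: A

Checking each option against A:
  A. A/m: ✗ does not match
  B. A·s: ✗ does not match
  C. A: ✓ matches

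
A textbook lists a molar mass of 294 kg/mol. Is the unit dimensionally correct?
Yes

molar mass has SI base units: kg / mol
kg/mol reduces to the same SI base units, so it is a valid unit for molar mass.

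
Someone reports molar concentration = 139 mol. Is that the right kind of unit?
No

molar concentration has SI base units: mol / m^3
mol does NOT reduce to mol / m^3; a valid unit for molar concentration would be e.g. mol/m³.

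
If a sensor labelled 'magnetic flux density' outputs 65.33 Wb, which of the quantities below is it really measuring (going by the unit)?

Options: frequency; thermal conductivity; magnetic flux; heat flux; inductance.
magnetic flux

magnetic flux density should have units dimensionally equivalent to kg / (A * s^2) (e.g. T).
The given unit 'Wb' reduces to kg * m^2 / (A * s^2). Of the listed options, that is the dimensionality of magnetic flux.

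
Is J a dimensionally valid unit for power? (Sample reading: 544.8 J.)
No

power has SI base units: kg * m^2 / s^3
J does NOT reduce to kg * m^2 / s^3; a valid unit for power would be e.g. W.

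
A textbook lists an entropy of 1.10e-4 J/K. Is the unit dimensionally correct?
Yes

entropy has SI base units: kg * m^2 / (s^2 * K)
J/K reduces to the same SI base units, so it is a valid unit for entropy.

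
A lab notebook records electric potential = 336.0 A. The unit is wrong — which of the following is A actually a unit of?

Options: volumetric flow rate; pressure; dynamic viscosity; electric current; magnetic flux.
electric current

electric potential should have units dimensionally equivalent to kg * m^2 / (A * s^3) (e.g. V).
The given unit 'A' reduces to A. Of the listed options, that is the dimensionality of electric current.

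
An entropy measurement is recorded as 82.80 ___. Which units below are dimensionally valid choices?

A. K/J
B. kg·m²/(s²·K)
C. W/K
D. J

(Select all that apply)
B

entropy has SI base units: kg * m^2 / (s^2 * K)

Checking each option against kg * m^2 / (s^2 * K):
  A. K/J: ✗ does not match
  B. kg·m²/(s²·K): ✓ matches
  C. W/K: ✗ does not match
  D. J: ✗ does not match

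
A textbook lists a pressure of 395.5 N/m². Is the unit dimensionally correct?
Yes

pressure has SI base units: kg / (m * s^2)
N/m² reduces to the same SI base units, so it is a valid unit for pressure.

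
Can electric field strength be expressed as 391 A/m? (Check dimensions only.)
No

electric field strength has SI base units: kg * m / (A * s^3)
A/m does NOT reduce to kg * m / (A * s^3); a valid unit for electric field strength would be e.g. V/m.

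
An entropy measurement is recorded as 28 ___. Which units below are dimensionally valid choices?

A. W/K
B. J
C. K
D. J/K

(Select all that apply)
D

entropy has SI base units: kg * m^2 / (s^2 * K)

Checking each option against kg * m^2 / (s^2 * K):
  A. W/K: ✗ does not match
  B. J: ✗ does not match
  C. K: ✗ does not match
  D. J/K: ✓ matches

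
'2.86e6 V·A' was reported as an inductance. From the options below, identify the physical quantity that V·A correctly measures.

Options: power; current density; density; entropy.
power

inductance should have units dimensionally equivalent to kg * m^2 / (A^2 * s^2) (e.g. H).
The given unit 'V·A' reduces to kg * m^2 / s^3. Of the listed options, that is the dimensionality of power.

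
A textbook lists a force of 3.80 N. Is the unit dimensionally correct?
Yes

force has SI base units: kg * m / s^2
N reduces to the same SI base units, so it is a valid unit for force.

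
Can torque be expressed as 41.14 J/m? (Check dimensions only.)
No

torque has SI base units: kg * m^2 / s^2
J/m does NOT reduce to kg * m^2 / s^2; a valid unit for torque would be e.g. N·m.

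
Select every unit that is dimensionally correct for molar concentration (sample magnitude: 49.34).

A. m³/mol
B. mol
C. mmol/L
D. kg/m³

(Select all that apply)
C

molar concentration has SI base units: mol / m^3

Checking each option against mol / m^3:
  A. m³/mol: ✗ does not match
  B. mol: ✗ does not match
  C. mmol/L: ✓ matches
  D. kg/m³: ✗ does not match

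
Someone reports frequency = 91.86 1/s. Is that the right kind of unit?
Yes

frequency has SI base units: 1 / s
1/s reduces to the same SI base units, so it is a valid unit for frequency.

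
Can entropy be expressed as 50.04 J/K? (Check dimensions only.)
Yes

entropy has SI base units: kg * m^2 / (s^2 * K)
J/K reduces to the same SI base units, so it is a valid unit for entropy.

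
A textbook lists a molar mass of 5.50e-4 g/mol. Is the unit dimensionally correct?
Yes

molar mass has SI base units: kg / mol
g/mol reduces to the same SI base units, so it is a valid unit for molar mass.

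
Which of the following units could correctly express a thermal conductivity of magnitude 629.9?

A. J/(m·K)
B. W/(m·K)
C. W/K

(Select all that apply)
B

thermal conductivity has SI base units: kg * m / (s^3 * K)

Checking each option against kg * m / (s^3 * K):
  A. J/(m·K): ✗ does not match
  B. W/(m·K): ✓ matches
  C. W/K: ✗ does not match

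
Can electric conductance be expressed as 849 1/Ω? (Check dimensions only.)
Yes

electric conductance has SI base units: A^2 * s^3 / (kg * m^2)
1/Ω reduces to the same SI base units, so it is a valid unit for electric conductance.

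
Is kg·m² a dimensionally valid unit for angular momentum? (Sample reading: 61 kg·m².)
No

angular momentum has SI base units: kg * m^2 / s
kg·m² does NOT reduce to kg * m^2 / s; a valid unit for angular momentum would be e.g. kg·m²/s.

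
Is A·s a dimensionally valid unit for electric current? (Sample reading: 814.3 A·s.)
No

electric current has SI base units: A
A·s does NOT reduce to A; a valid unit for electric current would be e.g. A.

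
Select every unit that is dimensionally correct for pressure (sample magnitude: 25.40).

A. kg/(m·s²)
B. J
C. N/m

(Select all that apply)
A

pressure has SI base units: kg / (m * s^2)

Checking each option against kg / (m * s^2):
  A. kg/(m·s²): ✓ matches
  B. J: ✗ does not match
  C. N/m: ✗ does not match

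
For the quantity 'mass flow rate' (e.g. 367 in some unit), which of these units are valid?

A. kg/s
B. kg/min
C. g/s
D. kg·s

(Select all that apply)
A, B, C

mass flow rate has SI base units: kg / s

Checking each option against kg / s:
  A. kg/s: ✓ matches
  B. kg/min: ✓ matches
  C. g/s: ✓ matches
  D. kg·s: ✗ does not match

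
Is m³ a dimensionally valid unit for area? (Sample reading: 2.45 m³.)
No

area has SI base units: m^2
m³ does NOT reduce to m^2; a valid unit for area would be e.g. m².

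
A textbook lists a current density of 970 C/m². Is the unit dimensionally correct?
No

current density has SI base units: A / m^2
C/m² does NOT reduce to A / m^2; a valid unit for current density would be e.g. A/m².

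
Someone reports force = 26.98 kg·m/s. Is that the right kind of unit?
No

force has SI base units: kg * m / s^2
kg·m/s does NOT reduce to kg * m / s^2; a valid unit for force would be e.g. N.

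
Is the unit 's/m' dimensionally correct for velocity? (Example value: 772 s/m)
No

velocity has SI base units: m / s
s/m does NOT reduce to m / s; a valid unit for velocity would be e.g. m/s.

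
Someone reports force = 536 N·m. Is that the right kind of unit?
No

force has SI base units: kg * m / s^2
N·m does NOT reduce to kg * m / s^2; a valid unit for force would be e.g. N.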